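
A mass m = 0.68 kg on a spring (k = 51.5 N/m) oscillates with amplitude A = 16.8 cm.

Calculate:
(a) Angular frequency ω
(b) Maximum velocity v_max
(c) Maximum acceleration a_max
ω = √(k/m) = √(51.5/0.68) = 8.703 rad/s
v_max = ωA = 8.703×0.168 = 1.462 m/s
a_max = ω²A = 8.703²×0.168 = 12.72 m/s²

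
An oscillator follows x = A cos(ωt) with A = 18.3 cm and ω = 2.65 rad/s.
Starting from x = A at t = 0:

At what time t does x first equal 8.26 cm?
cos(ωt) = x/A = 8.26/18.3 = 0.4514
ωt = arccos(0.4514) = 1.103 rad
t = 1.103/2.65 = 0.416 s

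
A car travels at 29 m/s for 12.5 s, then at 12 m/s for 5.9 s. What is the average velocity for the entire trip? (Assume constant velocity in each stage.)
d₁ = v₁t₁ = 29 × 12.5 = 362.5 m
d₂ = v₂t₂ = 12 × 5.9 = 70.8 m
d_total = 433.3 m, t_total = 18.4 s
v_avg = d_total/t_total = 433.3/18.4 = 23.55 m/s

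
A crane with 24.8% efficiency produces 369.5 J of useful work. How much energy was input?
W_in = W_out/η = 369.5/0.248 = 1489.9 J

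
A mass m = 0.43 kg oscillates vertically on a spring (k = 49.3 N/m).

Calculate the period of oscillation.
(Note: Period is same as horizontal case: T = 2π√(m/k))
T = 2π√(m/k) = 2π√(0.43/49.3) = 0.5868 s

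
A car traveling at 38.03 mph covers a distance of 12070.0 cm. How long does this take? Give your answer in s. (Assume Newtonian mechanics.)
t = d/v (with unit conversion) = 7.1 s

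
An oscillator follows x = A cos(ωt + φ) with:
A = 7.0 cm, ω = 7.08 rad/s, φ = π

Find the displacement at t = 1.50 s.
x = A cos(ωt + φ) = 7.0×cos(7.08×1.5 + π) = 2.568 cm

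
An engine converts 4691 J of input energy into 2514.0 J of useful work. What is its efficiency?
η = W_out/W_in = 2514.0/4691 = 0.5359 = 53.59%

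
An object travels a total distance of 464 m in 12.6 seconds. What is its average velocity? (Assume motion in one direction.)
v_avg = Δd / Δt = 464 / 12.6 = 36.83 m/s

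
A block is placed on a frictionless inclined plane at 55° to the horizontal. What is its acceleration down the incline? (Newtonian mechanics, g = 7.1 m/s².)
a = g sin(θ) = 7.1 × sin(55°) = 7.1 × 0.8192 = 5.82 m/s²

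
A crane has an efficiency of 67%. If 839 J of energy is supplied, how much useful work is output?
W_out = η × W_in = 0.67 × 839 = 562.13 J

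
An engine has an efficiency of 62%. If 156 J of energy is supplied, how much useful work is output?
W_out = η × W_in = 0.62 × 156 = 96.72 J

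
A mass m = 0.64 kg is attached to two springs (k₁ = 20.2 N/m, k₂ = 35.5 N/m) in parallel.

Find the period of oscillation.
k_eq = k₁+k₂ = 55.7 N/m
T = 2π√(m/k_eq) = 2π√(0.64/55.7) = 0.6735 s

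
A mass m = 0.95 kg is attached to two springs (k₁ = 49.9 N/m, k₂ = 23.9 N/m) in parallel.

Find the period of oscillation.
k_eq = k₁+k₂ = 73.8 N/m
T = 2π√(m/k_eq) = 2π√(0.95/73.8) = 0.7129 s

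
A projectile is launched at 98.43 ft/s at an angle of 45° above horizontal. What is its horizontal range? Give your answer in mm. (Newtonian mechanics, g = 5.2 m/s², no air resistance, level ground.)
R = v₀² sin(2θ) / g (with unit conversion) = 173100.0 mm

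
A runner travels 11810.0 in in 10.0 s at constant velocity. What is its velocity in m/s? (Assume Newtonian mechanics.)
v = d/t (with unit conversion) = 30.0 m/s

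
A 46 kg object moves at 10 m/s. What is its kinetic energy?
KE = ½mv² = ½×46×10² = 2300.0 J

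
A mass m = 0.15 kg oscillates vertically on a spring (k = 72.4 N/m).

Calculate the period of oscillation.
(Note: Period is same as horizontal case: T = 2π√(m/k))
T = 2π√(m/k) = 2π√(0.15/72.4) = 0.286 s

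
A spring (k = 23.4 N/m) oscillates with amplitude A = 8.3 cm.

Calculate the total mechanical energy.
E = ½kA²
E = ½kA² = ½×23.4×(0.083)² = 0.0806 J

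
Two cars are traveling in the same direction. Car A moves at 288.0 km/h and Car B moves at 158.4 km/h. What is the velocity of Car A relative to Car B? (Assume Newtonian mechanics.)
v_rel = v_A - v_B = 288.0 - 158.4 = 129.6 km/h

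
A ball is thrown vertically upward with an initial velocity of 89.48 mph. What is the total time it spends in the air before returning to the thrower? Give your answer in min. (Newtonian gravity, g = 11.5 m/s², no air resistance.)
t_total = 2v₀/g (with unit conversion) = 0.1159 min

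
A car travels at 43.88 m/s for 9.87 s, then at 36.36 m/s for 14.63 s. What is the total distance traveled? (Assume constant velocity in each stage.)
d₁ = v₁t₁ = 43.88 × 9.87 = 433.096 m
d₂ = v₂t₂ = 36.36 × 14.63 = 531.947 m
d_total = 433.096 + 531.947 = 965.04 m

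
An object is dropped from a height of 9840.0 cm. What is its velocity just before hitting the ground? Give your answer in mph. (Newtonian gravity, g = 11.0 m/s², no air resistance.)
v = √(2gh) (with unit conversion) = 104.1 mph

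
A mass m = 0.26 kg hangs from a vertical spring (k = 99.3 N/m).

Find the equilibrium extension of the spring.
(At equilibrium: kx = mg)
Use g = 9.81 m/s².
x_eq = mg/k = 0.26×9.81/99.3 = 0.02569 m = 2.569 cm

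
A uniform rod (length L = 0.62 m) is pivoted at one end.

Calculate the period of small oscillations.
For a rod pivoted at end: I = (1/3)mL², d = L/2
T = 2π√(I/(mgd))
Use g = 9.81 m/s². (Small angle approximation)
I/m = (1/3)L² = 0.1281 m²; d = L/2 = 0.31 m
T = 2π√(I/(mgd)) = 2π√(0.1281/(9.81×0.31)) = 1.29 s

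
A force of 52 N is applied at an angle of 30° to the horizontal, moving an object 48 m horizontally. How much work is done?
W = Fd cosθ = 52×48×cos(30°) = 2161.6 J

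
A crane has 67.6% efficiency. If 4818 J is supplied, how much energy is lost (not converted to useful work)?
W_out = η × W_in = 0.676×4818 = 3257.0 J
W_lost = W_in − W_out = 4818 − 3257.0 = 1561.0 J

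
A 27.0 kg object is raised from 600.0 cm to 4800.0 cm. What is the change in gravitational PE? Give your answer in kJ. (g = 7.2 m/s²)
ΔPE = mg(h₂ − h₁) = 27 kg × 7.2 m/s² × (48 − 6) m = 8165 J = 8.165 kJ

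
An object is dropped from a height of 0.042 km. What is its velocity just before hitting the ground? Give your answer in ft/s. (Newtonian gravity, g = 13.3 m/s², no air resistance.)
v = √(2gh) (with unit conversion) = 109.7 ft/s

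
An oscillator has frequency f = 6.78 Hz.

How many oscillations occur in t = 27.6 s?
n = f×t = 6.78×27.6 = 187.1 oscillations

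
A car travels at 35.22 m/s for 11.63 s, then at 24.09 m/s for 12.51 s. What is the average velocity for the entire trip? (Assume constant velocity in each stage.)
d₁ = v₁t₁ = 35.22 × 11.63 = 409.609 m
d₂ = v₂t₂ = 24.09 × 12.51 = 301.366 m
d_total = 710.97 m, t_total = 24.14 s
v_avg = d_total/t_total = 710.97/24.14 = 29.45 m/s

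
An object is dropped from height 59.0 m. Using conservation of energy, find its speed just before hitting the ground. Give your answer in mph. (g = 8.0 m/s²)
mgh = ½mv² → v = √(2gh) = √(2×8.0×59) = 30.72 m/s = 68.73 mph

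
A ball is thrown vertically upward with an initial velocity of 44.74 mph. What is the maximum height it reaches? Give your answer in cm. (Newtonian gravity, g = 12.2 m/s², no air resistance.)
h_max = v₀²/(2g) (with unit conversion) = 1639.0 cm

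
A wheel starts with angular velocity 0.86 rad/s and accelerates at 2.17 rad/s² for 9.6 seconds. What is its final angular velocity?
ω = ω₀ + αt = 0.86 + 2.17 × 9.6 = 21.69 rad/s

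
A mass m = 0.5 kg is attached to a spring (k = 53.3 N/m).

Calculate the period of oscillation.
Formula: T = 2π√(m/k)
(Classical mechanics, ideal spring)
T = 2π√(m/k) = 2π√(0.5/53.3) = 0.6086 s; f = 1/T = 1.643 Hz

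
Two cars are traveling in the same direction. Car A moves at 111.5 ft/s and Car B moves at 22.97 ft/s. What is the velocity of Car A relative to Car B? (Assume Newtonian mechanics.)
v_rel = v_A - v_B = 111.5 - 22.97 = 88.53 ft/s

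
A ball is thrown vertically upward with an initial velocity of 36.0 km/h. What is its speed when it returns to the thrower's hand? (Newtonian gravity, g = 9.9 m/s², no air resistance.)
By conservation of energy, the ball returns at the same speed = 36.0 km/h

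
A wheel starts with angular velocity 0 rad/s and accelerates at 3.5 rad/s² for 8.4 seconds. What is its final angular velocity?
ω = ω₀ + αt = 0 + 3.5 × 8.4 = 29.4 rad/s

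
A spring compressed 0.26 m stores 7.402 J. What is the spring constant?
PE = ½kx² → k = 2PE/x² = 2×7.402/0.26² = 219.0 N/m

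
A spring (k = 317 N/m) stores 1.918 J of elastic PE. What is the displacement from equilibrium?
PE = ½kx² → x = √(2PE/k) = √(2×1.918/317) = 0.11 m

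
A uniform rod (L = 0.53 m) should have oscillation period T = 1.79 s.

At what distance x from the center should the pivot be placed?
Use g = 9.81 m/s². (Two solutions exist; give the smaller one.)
T = 2π√((L²/12 + x²)/(gx)). Let c = T²g/(4π²) = 0.7962.
x² − cx + L²/12 = 0 → x = (c − √(c² − L²/3))/2 = 0.03057 m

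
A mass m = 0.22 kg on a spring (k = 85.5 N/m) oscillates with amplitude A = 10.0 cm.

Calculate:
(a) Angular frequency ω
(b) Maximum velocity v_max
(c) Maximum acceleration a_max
ω = √(k/m) = √(85.5/0.22) = 19.71 rad/s
v_max = ωA = 19.71×0.1 = 1.971 m/s
a_max = ω²A = 19.71²×0.1 = 38.86 m/s²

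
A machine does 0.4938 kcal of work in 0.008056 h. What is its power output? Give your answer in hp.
P = W/t = 2066 J / 29 s = 71.24 W = 0.09553 hp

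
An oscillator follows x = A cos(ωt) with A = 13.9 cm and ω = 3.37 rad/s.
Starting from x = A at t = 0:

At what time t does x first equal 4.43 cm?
cos(ωt) = x/A = 4.43/13.9 = 0.3187
ωt = arccos(0.3187) = 1.246 rad
t = 1.246/3.37 = 0.3699 s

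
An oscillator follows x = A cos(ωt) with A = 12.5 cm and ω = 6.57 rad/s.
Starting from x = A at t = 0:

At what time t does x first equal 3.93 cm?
cos(ωt) = x/A = 3.93/12.5 = 0.3144
ωt = arccos(0.3144) = 1.251 rad
t = 1.251/6.57 = 0.1904 s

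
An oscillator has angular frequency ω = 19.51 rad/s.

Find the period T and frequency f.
T = 2π/ω = 2π/19.51 = 0.322 s; f = ω/2π = 3.105 Hz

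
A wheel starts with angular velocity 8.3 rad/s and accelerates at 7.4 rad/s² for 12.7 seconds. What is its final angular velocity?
ω = ω₀ + αt = 8.3 + 7.4 × 12.7 = 102.28 rad/s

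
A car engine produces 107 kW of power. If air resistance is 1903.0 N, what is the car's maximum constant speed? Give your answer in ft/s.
P = Fv → v = P/F = 107000 W / 1903 N = 56.23 m/s = 184.5 ft/s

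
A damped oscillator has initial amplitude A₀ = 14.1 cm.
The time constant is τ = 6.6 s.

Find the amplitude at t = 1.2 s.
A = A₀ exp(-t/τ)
A = A₀ exp(−t/τ) = 14.1×exp(−1.2/6.6) = 11.76 cm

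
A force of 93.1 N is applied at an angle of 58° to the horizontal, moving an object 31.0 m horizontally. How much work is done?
W = Fd cosθ = 93.1×31.0×cos(58°) = 1529.4 J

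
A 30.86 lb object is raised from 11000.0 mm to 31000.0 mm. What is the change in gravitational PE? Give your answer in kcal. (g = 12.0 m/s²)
ΔPE = mg(h₂ − h₁) = 14 kg × 12.0 m/s² × (31 − 11) m = 3359 J = 0.8029 kcal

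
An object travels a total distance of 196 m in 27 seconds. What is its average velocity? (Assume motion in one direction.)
v_avg = Δd / Δt = 196 / 27 = 7.26 m/s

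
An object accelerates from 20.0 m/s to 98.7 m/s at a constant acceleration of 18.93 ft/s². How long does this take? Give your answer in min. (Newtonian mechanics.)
t = (v - v₀)/a (with unit conversion) = 0.2273 min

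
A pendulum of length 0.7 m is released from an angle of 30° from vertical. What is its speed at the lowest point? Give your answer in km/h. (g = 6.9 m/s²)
h = L(1 − cosθ) = 0.7×(1 − cos30°) = 0.09378 m
v = √(2gh) = √(2×6.9×0.09378) = 1.138 m/s = 4.095 km/h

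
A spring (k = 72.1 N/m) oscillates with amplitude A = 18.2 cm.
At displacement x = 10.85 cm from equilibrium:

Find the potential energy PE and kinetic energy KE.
E_total = ½kA² = ½×72.1×(0.182)² = 1.194 J
PE = ½kx² = ½×72.1×(0.1085)² = 0.4244 J
KE = E_total − PE = 0.7697 J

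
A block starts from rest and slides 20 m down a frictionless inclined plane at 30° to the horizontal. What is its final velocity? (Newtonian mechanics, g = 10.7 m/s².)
a = g sin(θ) = 10.7 × sin(30°) = 5.35 m/s²
v = √(2ad) = √(2 × 5.35 × 20) = 14.63 m/s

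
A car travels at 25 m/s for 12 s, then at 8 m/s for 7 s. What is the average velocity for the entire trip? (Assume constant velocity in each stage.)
d₁ = v₁t₁ = 25 × 12 = 300 m
d₂ = v₂t₂ = 8 × 7 = 56 m
d_total = 356 m, t_total = 19 s
v_avg = d_total/t_total = 356/19 = 18.74 m/s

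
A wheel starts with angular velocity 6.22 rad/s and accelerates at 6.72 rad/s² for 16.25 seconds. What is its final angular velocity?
ω = ω₀ + αt = 6.22 + 6.72 × 16.25 = 115.42 rad/s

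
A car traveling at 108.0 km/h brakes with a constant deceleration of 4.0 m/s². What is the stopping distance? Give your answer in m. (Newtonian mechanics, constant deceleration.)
d = v₀² / (2a) (with unit conversion) = 112.5 m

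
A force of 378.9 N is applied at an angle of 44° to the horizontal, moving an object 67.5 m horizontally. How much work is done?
W = Fd cosθ = 378.9×67.5×cos(44°) = 18398.0 J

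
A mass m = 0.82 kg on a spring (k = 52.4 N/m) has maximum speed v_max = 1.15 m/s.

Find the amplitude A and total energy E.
½mv²_max = ½kA² → A = v_max√(m/k) = 1.15×√(0.82/52.4) = 0.1439 m = 14.39 cm
E = ½mv²_max = ½×0.82×1.15² = 0.5422 J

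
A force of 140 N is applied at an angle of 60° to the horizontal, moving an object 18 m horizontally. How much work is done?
W = Fd cosθ = 140×18×cos(60°) = 1260.0 J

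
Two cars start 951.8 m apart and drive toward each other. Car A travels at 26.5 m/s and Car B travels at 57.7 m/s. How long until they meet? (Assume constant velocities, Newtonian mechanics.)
Combined speed: v_combined = 26.5 + 57.7 = 84.2 m/s
Time to meet: t = d/84.2 = 951.8/84.2 = 11.3 s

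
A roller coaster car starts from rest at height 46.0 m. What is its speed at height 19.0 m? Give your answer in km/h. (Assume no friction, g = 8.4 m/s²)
mgh₁ = ½mv₂² + mgh₂ → v₂ = √(2g(h₁−h₂)) = √(2×8.4×(46−19)) = 21.3 m/s = 76.67 km/h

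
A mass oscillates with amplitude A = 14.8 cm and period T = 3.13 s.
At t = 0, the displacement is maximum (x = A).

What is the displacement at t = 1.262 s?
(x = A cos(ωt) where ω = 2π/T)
ω = 2π/T = 2π/3.13 = 2.007 rad/s
x = A cos(ωt) = 14.8×cos(2.007×1.262) = -12.15 cm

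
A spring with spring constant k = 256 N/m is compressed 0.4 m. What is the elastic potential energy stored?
PE = ½kx² = ½×256×0.4² = 20.48 J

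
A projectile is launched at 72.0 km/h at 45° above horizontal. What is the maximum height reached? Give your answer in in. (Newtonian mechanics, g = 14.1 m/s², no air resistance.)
H = v₀²sin²(θ)/(2g) (with unit conversion) = 279.2 in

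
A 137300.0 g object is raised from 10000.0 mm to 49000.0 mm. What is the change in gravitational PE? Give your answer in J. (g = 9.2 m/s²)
ΔPE = mg(h₂ − h₁) = 137.3 kg × 9.2 m/s² × (49 − 10) m = 4.926e+04 J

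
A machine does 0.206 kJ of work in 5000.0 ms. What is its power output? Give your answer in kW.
P = W/t = 206 J / 5 s = 41.2 W = 0.0412 kW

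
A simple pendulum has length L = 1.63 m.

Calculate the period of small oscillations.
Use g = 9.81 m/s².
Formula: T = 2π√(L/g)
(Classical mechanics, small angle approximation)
T = 2π√(L/g) = 2π√(1.63/9.81) = 2.561 s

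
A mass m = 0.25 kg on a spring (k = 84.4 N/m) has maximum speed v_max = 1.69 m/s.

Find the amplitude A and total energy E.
½mv²_max = ½kA² → A = v_max√(m/k) = 1.69×√(0.25/84.4) = 0.09198 m = 9.198 cm
E = ½mv²_max = ½×0.25×1.69² = 0.357 J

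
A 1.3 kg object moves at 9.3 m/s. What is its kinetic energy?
KE = ½mv² = ½×1.3×9.3² = 56.2185 J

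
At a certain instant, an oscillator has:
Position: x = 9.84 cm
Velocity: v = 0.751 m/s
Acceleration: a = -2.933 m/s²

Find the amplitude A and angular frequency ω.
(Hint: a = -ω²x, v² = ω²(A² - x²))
a = −ω²x → ω = √(|a|/x) = √(2.933/0.0984) = 5.46 rad/s
v² = ω²(A² − x²) → A = √(x² + v²/ω²) = √(0.0984² + 0.751²/5.46²) = 0.1691 m = 16.91 cm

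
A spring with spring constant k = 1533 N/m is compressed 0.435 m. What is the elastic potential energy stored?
PE = ½kx² = ½×1533×0.435² = 145.0 J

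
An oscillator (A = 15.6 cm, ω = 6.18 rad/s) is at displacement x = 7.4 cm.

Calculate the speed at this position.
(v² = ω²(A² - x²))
v = ω√(A² − x²) = 6.18×√(0.156² − 0.074²) = 0.8487 m/s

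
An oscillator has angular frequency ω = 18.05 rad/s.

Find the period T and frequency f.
T = 2π/ω = 2π/18.05 = 0.3481 s; f = ω/2π = 2.873 Hz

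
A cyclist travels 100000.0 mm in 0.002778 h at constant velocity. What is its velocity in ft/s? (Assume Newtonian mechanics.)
v = d/t (with unit conversion) = 32.81 ft/s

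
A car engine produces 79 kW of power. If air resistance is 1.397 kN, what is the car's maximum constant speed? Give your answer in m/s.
P = Fv → v = P/F = 79000 W / 1397 N = 56.55 m/s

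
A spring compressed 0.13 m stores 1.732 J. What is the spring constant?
PE = ½kx² → k = 2PE/x² = 2×1.732/0.13² = 205.0 N/m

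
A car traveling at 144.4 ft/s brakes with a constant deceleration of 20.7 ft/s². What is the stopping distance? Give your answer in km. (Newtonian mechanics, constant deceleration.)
d = v₀² / (2a) (with unit conversion) = 0.1535 km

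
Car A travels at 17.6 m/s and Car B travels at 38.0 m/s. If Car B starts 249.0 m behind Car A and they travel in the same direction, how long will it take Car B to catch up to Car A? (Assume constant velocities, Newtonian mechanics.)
Relative speed: v_rel = 38.0 - 17.6 = 20.4 m/s
Time to catch: t = d₀/v_rel = 249.0/20.4 = 12.21 s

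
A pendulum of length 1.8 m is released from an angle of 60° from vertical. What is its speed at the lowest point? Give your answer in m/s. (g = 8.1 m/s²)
h = L(1 − cosθ) = 1.8×(1 − cos60°) = 0.9 m
v = √(2gh) = √(2×8.1×0.9) = 3.818 m/s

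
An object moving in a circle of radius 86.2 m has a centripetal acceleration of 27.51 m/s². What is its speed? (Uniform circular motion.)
v = √(a_c × r) = √(27.51 × 86.2) = 48.7 m/s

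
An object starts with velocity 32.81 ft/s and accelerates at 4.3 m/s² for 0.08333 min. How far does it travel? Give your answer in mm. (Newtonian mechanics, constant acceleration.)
d = v₀t + ½at² (with unit conversion) = 103700.0 mm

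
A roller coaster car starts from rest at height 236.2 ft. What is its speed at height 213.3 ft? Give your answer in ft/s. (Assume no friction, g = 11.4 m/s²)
mgh₁ = ½mv₂² + mgh₂ → v₂ = √(2g(h₁−h₂)) = √(2×11.4×(71.99−65.01)) = 12.62 m/s = 41.39 ft/s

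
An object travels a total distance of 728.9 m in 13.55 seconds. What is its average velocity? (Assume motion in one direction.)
v_avg = Δd / Δt = 728.9 / 13.55 = 53.79 m/s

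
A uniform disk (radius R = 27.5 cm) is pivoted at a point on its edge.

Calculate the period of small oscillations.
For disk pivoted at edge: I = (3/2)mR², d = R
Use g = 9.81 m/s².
I/m = (3/2)R² = 0.1134 m²; d = R = 0.275 m
T = 2π√((3/2)R²/(gR)) = 2π√(3R/(2g)) = 1.288 s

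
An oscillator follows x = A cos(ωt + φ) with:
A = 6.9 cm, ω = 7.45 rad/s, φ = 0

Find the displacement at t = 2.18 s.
x = A cos(ωt + φ) = 6.9×cos(7.45×2.18 + 0) = -5.943 cm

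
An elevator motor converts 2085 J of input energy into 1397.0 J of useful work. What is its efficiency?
η = W_out/W_in = 1397.0/2085 = 0.67 = 67.0%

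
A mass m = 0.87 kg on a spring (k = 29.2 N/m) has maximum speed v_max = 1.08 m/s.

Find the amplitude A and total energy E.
½mv²_max = ½kA² → A = v_max√(m/k) = 1.08×√(0.87/29.2) = 0.1864 m = 18.64 cm
E = ½mv²_max = ½×0.87×1.08² = 0.5074 J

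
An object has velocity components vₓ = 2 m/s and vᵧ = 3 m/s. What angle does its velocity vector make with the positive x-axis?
θ = arctan(vᵧ/vₓ) = arctan(3/2) = 56.31°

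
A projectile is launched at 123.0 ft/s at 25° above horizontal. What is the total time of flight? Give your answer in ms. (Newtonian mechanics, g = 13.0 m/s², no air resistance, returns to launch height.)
T = 2v₀sin(θ)/g (with unit conversion) = 2438.0 ms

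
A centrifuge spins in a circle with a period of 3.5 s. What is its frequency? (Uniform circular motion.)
f = 1/T = 1/3.5 = 0.2857 Hz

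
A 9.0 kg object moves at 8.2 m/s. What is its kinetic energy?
KE = ½mv² = ½×9.0×8.2² = 302.58 J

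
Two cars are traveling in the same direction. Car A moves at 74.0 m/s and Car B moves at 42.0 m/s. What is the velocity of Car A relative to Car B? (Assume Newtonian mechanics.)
v_rel = v_A - v_B = 74.0 - 42.0 = 32.0 m/s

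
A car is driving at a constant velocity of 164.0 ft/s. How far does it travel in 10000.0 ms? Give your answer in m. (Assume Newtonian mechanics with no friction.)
d = vt (with unit conversion) = 499.9 m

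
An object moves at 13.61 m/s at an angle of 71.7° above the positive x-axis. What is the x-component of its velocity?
vₓ = v cos(θ) = 13.61 × cos(71.7°) = 4.27 m/s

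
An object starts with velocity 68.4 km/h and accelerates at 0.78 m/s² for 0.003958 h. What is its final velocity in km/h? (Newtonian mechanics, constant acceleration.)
v = v₀ + at (with unit conversion) = 108.4 km/h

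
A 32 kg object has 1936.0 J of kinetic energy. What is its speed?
KE = ½mv² → v = √(2KE/m) = √(2×1936.0/32) = 11.0 m/s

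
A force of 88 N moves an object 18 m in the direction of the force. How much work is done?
W = Fd = 88×18 = 1584.0 J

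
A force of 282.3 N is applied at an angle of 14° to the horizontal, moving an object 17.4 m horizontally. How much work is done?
W = Fd cosθ = 282.3×17.4×cos(14°) = 4766.1 J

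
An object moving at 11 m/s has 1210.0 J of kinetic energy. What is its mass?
KE = ½mv² → m = 2KE/v² = 2×1210.0/11² = 20.0 kg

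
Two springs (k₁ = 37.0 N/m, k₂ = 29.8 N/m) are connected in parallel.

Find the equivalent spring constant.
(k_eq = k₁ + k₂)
k_eq = k₁ + k₂ = 37.0 + 29.8 = 66.8 N/m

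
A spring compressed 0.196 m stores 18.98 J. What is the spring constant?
PE = ½kx² → k = 2PE/x² = 2×18.98/0.196² = 988.1 N/m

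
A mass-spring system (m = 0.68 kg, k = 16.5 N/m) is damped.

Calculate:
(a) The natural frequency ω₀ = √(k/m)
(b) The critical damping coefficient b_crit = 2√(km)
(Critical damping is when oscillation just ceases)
ω₀ = √(k/m) = √(16.5/0.68) = 4.926 rad/s
b_crit = 2√(km) = 2√(16.5×0.68) = 6.699 kg/s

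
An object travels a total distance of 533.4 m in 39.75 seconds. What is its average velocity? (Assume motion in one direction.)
v_avg = Δd / Δt = 533.4 / 39.75 = 13.42 m/s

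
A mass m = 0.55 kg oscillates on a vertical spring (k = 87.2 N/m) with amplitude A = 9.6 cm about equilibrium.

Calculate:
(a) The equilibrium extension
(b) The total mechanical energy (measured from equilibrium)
x_eq = mg/k = 0.55×9.81/87.2 = 0.06188 m = 6.188 cm
E = ½kA² = ½×87.2×(0.096)² = 0.4018 J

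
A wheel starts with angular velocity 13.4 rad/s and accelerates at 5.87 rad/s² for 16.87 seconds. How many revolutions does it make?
θ = ω₀t + ½αt² = 13.4×16.87 + ½×5.87×16.87² = 1061.35 rad
Revolutions = θ/(2π) = 1061.35/(2π) = 168.92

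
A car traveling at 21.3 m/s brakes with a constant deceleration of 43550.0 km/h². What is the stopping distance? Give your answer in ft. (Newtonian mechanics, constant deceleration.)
d = v₀² / (2a) (with unit conversion) = 221.5 ft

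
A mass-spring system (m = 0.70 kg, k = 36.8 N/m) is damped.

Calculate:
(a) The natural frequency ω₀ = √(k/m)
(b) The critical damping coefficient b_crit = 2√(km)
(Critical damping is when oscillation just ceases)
ω₀ = √(k/m) = √(36.8/0.7) = 7.251 rad/s
b_crit = 2√(km) = 2√(36.8×0.7) = 10.15 kg/s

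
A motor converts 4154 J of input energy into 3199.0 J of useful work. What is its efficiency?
η = W_out/W_in = 3199.0/4154 = 0.7701 = 77.01%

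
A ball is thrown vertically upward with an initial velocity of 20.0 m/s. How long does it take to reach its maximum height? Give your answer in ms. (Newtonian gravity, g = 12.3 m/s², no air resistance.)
t_up = v₀/g (with unit conversion) = 1626.0 ms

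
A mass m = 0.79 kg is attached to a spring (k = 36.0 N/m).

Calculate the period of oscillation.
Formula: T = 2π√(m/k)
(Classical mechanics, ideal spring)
T = 2π√(m/k) = 2π√(0.79/36.0) = 0.9308 s; f = 1/T = 1.074 Hz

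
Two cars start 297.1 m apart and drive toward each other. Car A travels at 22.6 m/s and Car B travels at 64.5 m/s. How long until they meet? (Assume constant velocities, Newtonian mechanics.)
Combined speed: v_combined = 22.6 + 64.5 = 87.1 m/s
Time to meet: t = d/87.1 = 297.1/87.1 = 3.41 s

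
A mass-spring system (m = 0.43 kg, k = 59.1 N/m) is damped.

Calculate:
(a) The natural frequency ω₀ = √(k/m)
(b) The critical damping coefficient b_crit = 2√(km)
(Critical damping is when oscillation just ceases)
ω₀ = √(k/m) = √(59.1/0.43) = 11.72 rad/s
b_crit = 2√(km) = 2√(59.1×0.43) = 10.08 kg/s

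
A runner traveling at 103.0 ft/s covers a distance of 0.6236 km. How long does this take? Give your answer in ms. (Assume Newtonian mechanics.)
t = d/v (with unit conversion) = 19860.0 ms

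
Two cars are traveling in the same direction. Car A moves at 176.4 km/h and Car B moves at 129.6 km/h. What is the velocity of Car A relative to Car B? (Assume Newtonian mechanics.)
v_rel = v_A - v_B = 176.4 - 129.6 = 46.8 km/h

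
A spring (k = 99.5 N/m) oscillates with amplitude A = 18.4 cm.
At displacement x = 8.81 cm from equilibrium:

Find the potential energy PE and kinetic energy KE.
E_total = ½kA² = ½×99.5×(0.184)² = 1.684 J
PE = ½kx² = ½×99.5×(0.0881)² = 0.3861 J
KE = E_total − PE = 1.298 J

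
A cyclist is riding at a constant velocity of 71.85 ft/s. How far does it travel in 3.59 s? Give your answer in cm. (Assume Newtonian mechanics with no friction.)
d = vt (with unit conversion) = 7862.0 cm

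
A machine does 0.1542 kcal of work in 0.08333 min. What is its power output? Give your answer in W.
P = W/t = 645.2 J / 5 s = 129 W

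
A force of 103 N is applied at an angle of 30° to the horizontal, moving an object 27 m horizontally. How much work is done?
W = Fd cosθ = 103×27×cos(30°) = 2408.4 J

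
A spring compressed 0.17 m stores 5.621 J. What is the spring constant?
PE = ½kx² → k = 2PE/x² = 2×5.621/0.17² = 389.0 N/m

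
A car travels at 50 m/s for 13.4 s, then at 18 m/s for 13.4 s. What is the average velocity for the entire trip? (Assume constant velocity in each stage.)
d₁ = v₁t₁ = 50 × 13.4 = 670 m
d₂ = v₂t₂ = 18 × 13.4 = 241.2 m
d_total = 911.2 m, t_total = 26.8 s
v_avg = d_total/t_total = 911.2/26.8 = 34.0 m/s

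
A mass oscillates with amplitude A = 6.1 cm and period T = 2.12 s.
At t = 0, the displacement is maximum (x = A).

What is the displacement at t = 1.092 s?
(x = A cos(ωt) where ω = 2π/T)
ω = 2π/T = 2π/2.12 = 2.964 rad/s
x = A cos(ωt) = 6.1×cos(2.964×1.092) = -6.073 cm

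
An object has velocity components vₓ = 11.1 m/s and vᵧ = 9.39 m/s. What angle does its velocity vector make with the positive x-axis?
θ = arctan(vᵧ/vₓ) = arctan(9.39/11.1) = 40.23°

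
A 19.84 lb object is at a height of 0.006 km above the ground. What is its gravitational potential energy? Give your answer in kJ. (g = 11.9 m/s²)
PE = mgh = 8.999 kg × 11.9 m/s² × 6 m = 642.5 J = 0.6425 kJ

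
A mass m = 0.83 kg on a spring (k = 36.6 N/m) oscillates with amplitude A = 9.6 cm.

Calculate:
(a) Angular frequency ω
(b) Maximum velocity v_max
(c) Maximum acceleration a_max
ω = √(k/m) = √(36.6/0.83) = 6.641 rad/s
v_max = ωA = 6.641×0.096 = 0.6375 m/s
a_max = ω²A = 6.641²×0.096 = 4.233 m/s²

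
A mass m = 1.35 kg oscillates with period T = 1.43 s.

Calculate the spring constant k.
T = 2π√(m/k) → k = m(2π/T)² = 1.35×(2π/1.43)² = 26.06 N/m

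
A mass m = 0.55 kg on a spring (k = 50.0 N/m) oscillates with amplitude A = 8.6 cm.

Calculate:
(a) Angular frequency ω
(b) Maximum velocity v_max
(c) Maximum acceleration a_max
ω = √(k/m) = √(50.0/0.55) = 9.535 rad/s
v_max = ωA = 9.535×0.086 = 0.82 m/s
a_max = ω²A = 9.535²×0.086 = 7.818 m/s²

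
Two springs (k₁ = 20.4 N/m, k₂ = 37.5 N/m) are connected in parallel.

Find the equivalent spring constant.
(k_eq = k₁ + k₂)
k_eq = k₁ + k₂ = 20.4 + 37.5 = 57.9 N/m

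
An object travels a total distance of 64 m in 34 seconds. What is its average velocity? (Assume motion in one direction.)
v_avg = Δd / Δt = 64 / 34 = 1.88 m/s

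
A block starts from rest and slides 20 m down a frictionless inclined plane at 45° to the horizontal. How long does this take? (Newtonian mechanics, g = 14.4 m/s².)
a = g sin(θ) = 14.4 × sin(45°) = 10.18 m/s²
t = √(2d/a) = √(2 × 20 / 10.18) = 1.98 s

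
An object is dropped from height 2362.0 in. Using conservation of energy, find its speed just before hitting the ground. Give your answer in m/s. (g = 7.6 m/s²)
mgh = ½mv² → v = √(2gh) = √(2×7.6×59.99) = 30.2 m/s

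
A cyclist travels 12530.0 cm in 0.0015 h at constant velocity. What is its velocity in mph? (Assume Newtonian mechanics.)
v = d/t (with unit conversion) = 51.91 mph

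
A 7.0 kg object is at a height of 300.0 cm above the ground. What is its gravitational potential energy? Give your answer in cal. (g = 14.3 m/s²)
PE = mgh = 7 kg × 14.3 m/s² × 3 m = 300.3 J = 71.77 cal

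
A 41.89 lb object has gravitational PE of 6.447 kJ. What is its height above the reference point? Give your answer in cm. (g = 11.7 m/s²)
PE = mgh → h = PE/(mg) = 6447 J / (19 kg × 11.7 m/s²) = 29 m = 2900.0 cm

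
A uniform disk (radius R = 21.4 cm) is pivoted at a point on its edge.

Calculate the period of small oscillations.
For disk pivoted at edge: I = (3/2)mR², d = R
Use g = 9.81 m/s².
I/m = (3/2)R² = 0.06869 m²; d = R = 0.214 m
T = 2π√((3/2)R²/(gR)) = 2π√(3R/(2g)) = 1.137 s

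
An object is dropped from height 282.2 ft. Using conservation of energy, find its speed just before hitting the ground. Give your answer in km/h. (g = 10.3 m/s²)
mgh = ½mv² → v = √(2gh) = √(2×10.3×86.01) = 42.09 m/s = 151.5 km/h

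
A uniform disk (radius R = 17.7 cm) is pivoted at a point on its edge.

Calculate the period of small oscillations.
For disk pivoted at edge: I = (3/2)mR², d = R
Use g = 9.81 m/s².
I/m = (3/2)R² = 0.04699 m²; d = R = 0.177 m
T = 2π√((3/2)R²/(gR)) = 2π√(3R/(2g)) = 1.034 s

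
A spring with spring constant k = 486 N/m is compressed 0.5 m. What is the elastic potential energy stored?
PE = ½kx² = ½×486×0.5² = 60.75 J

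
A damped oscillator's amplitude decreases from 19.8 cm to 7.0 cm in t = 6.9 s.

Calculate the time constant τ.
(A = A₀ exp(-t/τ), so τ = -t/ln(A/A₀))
A/A₀ = 7.0/19.8 = 0.3535; ln(A/A₀) = -1.04
τ = −t/ln(A/A₀) = −6.9/-1.04 = 6.636 s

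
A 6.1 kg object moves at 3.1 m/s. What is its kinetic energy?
KE = ½mv² = ½×6.1×3.1² = 29.3105 J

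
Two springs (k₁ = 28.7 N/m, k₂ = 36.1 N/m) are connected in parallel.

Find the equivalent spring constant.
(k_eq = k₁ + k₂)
k_eq = k₁ + k₂ = 28.7 + 36.1 = 64.8 N/m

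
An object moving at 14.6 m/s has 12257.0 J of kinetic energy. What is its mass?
KE = ½mv² → m = 2KE/v² = 2×12257.0/14.6² = 115.0 kg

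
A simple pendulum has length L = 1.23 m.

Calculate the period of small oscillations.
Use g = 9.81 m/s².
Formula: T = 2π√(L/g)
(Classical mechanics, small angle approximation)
T = 2π√(L/g) = 2π√(1.23/9.81) = 2.225 s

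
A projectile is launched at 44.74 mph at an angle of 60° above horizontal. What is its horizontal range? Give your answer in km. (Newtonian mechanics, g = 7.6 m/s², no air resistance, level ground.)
R = v₀² sin(2θ) / g (with unit conversion) = 0.04558 km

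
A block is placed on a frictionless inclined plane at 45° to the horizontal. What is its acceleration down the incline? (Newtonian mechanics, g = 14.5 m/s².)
a = g sin(θ) = 14.5 × sin(45°) = 14.5 × 0.7071 = 10.25 m/s²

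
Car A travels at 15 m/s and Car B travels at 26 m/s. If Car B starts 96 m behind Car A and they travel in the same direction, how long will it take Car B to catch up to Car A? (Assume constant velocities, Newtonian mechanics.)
Relative speed: v_rel = 26 - 15 = 11 m/s
Time to catch: t = d₀/v_rel = 96/11 = 8.73 s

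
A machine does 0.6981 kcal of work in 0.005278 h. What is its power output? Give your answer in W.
P = W/t = 2921 J / 19 s = 153.7 W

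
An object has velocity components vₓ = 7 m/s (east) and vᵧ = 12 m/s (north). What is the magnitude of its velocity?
|v| = √(vₓ² + vᵧ²) = √(7² + 12²) = √(193) = 13.89 m/s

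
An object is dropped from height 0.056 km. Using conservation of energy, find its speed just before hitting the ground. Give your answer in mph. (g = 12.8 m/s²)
mgh = ½mv² → v = √(2gh) = √(2×12.8×56) = 37.86 m/s = 84.7 mph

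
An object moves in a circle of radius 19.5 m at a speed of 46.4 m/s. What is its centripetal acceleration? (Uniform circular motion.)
a_c = v²/r = 46.4²/19.5 = 2152.96/19.5 = 110.41 m/s²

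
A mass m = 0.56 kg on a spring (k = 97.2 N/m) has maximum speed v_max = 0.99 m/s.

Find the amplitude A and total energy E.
½mv²_max = ½kA² → A = v_max√(m/k) = 0.99×√(0.56/97.2) = 0.07514 m = 7.514 cm
E = ½mv²_max = ½×0.56×0.99² = 0.2744 J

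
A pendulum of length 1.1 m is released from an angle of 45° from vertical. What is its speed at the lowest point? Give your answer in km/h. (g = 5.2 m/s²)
h = L(1 − cosθ) = 1.1×(1 − cos45°) = 0.3222 m
v = √(2gh) = √(2×5.2×0.3222) = 1.83 m/s = 6.59 km/h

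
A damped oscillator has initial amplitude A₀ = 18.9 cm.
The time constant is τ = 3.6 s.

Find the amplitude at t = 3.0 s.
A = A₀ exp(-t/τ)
A = A₀ exp(−t/τ) = 18.9×exp(−3.0/3.6) = 8.214 cm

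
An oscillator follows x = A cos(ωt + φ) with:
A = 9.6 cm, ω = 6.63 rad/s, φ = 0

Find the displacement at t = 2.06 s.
x = A cos(ωt + φ) = 9.6×cos(6.63×2.06 + 0) = 4.428 cm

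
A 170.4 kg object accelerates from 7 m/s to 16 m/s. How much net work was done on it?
W_net = ΔKE = ½m(v₂² − v₁²) = ½×170.4×(16² − 7²) = 17636.4 J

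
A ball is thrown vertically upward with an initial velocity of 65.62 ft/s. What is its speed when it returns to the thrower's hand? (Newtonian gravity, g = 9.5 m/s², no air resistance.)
By conservation of energy, the ball returns at the same speed = 65.62 ft/s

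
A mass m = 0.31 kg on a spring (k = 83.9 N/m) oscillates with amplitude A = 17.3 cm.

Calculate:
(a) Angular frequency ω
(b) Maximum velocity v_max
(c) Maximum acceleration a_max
ω = √(k/m) = √(83.9/0.31) = 16.45 rad/s
v_max = ωA = 16.45×0.173 = 2.846 m/s
a_max = ω²A = 16.45²×0.173 = 46.82 m/s²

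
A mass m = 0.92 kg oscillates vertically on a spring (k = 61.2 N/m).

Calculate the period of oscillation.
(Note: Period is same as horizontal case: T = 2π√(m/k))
T = 2π√(m/k) = 2π√(0.92/61.2) = 0.7704 s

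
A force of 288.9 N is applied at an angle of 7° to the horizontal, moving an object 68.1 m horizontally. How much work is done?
W = Fd cosθ = 288.9×68.1×cos(7°) = 19527.0 J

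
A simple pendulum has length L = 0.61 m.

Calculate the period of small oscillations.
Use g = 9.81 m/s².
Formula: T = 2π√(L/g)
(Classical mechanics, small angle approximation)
T = 2π√(L/g) = 2π√(0.61/9.81) = 1.567 s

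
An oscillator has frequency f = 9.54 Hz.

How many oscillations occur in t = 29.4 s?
n = f×t = 9.54×29.4 = 280.5 oscillations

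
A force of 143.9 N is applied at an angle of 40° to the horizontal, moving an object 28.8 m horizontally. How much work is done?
W = Fd cosθ = 143.9×28.8×cos(40°) = 3174.7 J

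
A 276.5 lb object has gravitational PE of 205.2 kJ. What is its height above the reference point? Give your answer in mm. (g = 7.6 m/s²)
PE = mgh → h = PE/(mg) = 2.052e+05 J / (125.4 kg × 7.6 m/s²) = 215.3 m = 215300.0 mm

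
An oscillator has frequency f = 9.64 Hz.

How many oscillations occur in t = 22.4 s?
n = f×t = 9.64×22.4 = 215.9 oscillations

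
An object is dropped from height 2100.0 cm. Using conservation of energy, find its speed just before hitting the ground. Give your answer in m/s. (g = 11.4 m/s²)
mgh = ½mv² → v = √(2gh) = √(2×11.4×21) = 21.88 m/s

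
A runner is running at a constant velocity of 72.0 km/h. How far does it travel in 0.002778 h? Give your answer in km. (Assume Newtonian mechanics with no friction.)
d = vt (with unit conversion) = 0.2 km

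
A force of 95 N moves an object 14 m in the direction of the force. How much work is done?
W = Fd = 95×14 = 1330.0 J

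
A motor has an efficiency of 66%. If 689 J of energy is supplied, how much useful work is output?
W_out = η × W_in = 0.66 × 689 = 454.74 J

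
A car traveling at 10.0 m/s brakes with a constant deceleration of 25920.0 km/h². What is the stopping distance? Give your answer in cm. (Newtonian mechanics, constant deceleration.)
d = v₀² / (2a) (with unit conversion) = 2500.0 cm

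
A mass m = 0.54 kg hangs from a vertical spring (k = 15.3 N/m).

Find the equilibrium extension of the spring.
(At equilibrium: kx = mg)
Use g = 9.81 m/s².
x_eq = mg/k = 0.54×9.81/15.3 = 0.3462 m = 34.62 cm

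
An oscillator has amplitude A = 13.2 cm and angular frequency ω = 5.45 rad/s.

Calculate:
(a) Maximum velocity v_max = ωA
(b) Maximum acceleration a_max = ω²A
v_max = ωA = 5.45×0.132 = 0.7194 m/s
a_max = ω²A = 5.45²×0.132 = 3.921 m/s²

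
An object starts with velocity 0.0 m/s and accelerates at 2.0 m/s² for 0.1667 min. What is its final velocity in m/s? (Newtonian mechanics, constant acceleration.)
v = v₀ + at (with unit conversion) = 20.0 m/s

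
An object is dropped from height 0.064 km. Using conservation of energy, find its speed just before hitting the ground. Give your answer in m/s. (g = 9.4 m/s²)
mgh = ½mv² → v = √(2gh) = √(2×9.4×64) = 34.69 m/s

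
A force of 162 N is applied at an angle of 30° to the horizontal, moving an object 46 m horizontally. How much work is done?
W = Fd cosθ = 162×46×cos(30°) = 6453.6 J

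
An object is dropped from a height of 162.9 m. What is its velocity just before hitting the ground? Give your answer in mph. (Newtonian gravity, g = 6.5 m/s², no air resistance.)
v = √(2gh) (with unit conversion) = 102.9 mph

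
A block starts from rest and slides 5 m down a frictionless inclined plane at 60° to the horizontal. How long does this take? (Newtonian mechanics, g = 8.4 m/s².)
a = g sin(θ) = 8.4 × sin(60°) = 7.27 m/s²
t = √(2d/a) = √(2 × 5 / 7.27) = 1.17 s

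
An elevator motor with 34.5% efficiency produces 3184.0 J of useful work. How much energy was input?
W_in = W_out/η = 3184.0/0.345 = 9229.0 J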